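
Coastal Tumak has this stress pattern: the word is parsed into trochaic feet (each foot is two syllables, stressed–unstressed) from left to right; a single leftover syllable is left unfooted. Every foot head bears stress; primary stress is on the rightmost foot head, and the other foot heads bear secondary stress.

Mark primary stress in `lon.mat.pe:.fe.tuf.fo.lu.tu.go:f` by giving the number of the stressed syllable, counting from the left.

Parse left to right into trochaic (ˈσσ) feet: (ˈlon.mat) (ˈpe:.fe) (ˈtuf.fo) (ˈlu.tu) go:f. Syllable 9 is left unfooted.
Foot heads (stressed positions): 1, 3, 5, 7.
End Rule Rightmost: primary stress on the rightmost head = syllable 7.
Primary stress: syllable 7 → lon.mat.pe:.fe.tuf.fo.ˈlu.tu.go:f.

7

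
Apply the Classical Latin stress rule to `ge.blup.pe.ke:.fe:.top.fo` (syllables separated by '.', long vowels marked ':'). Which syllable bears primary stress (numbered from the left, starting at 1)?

6

Classical Latin: stress the penult if heavy (long vowel or closed), else the antepenult.
Weights: 5 fe: H, 6 top H, 7 fo L.
The penult (syllable 6, top) is heavy, so it takes stress.
Stress on syllable 6: ge.blup.pe.ke:.fe:.ˈtop.fo.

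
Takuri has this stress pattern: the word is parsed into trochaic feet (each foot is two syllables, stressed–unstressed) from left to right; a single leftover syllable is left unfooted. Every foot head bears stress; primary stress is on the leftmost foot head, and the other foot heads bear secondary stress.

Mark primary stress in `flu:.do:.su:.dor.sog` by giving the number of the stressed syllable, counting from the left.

Parse left to right into trochaic (ˈσσ) feet: (ˈflu:.do:) (ˈsu:.dor) sog. Syllable 5 is left unfooted.
Foot heads (stressed positions): 1, 3.
End Rule Leftmost: primary stress on the leftmost head = syllable 1.
Primary stress: syllable 1 → ˈflu:.do:.su:.dor.sog.

1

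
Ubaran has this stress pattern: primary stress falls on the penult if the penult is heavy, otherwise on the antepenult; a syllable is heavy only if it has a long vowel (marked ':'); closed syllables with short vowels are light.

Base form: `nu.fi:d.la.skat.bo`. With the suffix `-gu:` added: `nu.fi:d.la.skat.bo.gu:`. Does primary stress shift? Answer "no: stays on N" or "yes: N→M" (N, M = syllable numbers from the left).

Base `nu.fi:d.la.skat.bo` (5 syllables):
  Weights: 3 la L, 4 skat L, 5 bo L.
  The penult (syllable 4, skat) is light, so stress falls on the antepenult (syllable 3, la).
  → primary stress on syllable 3.
Suffixed `nu.fi:d.la.skat.bo.gu:` (6 syllables):
  Weights: 4 skat L, 5 bo L, 6 gu: H.
  The penult (syllable 5, bo) is light, so stress falls on the antepenult (syllable 4, skat).
  → primary stress on syllable 4.

yes: 3→4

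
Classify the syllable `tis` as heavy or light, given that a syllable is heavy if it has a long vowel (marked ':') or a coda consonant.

`tis`: short vowel, closed (coda /s/). Closed → heavy.

heavy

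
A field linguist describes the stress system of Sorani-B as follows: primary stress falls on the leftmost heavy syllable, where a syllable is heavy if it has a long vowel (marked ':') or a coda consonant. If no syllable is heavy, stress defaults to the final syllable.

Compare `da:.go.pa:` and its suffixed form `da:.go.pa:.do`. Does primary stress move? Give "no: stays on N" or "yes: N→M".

Base `da:.go.pa:` (3 syllables):
  Weights: 1 da: H, 2 go L, 3 pa: H.
  Heavy syllables in the domain: 1, 3. The leftmost is syllable 1 (da:).
  → primary stress on syllable 1.
Suffixed `da:.go.pa:.do` (4 syllables):
  Weights: 1 da: H, 2 go L, 3 pa: H, 4 do L.
  Heavy syllables in the domain: 1, 3. The leftmost is syllable 1 (da:).
  → primary stress on syllable 1.

no: stays on 1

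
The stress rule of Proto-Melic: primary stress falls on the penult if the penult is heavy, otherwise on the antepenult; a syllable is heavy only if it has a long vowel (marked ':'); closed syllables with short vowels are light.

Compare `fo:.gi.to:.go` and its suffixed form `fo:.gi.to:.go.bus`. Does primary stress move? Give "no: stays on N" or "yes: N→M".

no: stays on 3

Base `fo:.gi.to:.go` (4 syllables):
  Weights: 2 gi L, 3 to: H, 4 go L.
  The penult (syllable 3, to:) is heavy, so it takes stress.
  → primary stress on syllable 3.
Suffixed `fo:.gi.to:.go.bus` (5 syllables):
  Weights: 3 to: H, 4 go L, 5 bus L.
  The penult (syllable 4, go) is light, so stress falls on the antepenult (syllable 3, to:).
  → primary stress on syllable 3.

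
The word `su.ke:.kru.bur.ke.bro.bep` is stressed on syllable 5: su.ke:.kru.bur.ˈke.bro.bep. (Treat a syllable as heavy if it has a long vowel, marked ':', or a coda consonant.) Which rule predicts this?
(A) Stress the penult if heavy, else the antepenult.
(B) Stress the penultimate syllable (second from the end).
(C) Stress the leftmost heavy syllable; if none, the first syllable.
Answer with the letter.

A

Rule A → syllable 5 ✓.
Rule B → syllable 6 (observed: 5).
Rule C → syllable 2 (observed: 5).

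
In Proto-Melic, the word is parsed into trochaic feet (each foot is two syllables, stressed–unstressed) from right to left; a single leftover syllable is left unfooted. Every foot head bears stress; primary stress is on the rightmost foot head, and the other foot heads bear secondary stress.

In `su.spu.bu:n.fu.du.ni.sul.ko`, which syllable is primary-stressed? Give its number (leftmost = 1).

Parse right to left into trochaic (ˈσσ) feet: (ˈsu.spu) (ˈbu:n.fu) (ˈdu.ni) (ˈsul.ko).
Foot heads (stressed positions): 1, 3, 5, 7.
End Rule Rightmost: primary stress on the rightmost head = syllable 7.
Primary stress: syllable 7 → su.spu.bu:n.fu.du.ni.ˈsul.ko.

7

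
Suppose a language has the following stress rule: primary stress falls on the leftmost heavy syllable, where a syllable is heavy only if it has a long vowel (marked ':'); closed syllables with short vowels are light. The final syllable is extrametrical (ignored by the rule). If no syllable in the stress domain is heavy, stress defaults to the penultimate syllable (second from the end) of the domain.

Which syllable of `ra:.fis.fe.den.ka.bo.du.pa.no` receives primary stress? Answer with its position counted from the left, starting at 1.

The final syllable (9, no) is extrametrical; the stress domain is syllables 1–8.
Weights: 1 ra: H, 2 fis L, 3 fe L, 4 den L, 5 ka L, 6 bo L, 7 du L, 8 pa L.
Heavy syllables in the domain: 1. The leftmost is syllable 1 (ra:).
Primary stress: syllable 1 → ˈra:.fis.fe.den.ka.bo.du.pa.no.

1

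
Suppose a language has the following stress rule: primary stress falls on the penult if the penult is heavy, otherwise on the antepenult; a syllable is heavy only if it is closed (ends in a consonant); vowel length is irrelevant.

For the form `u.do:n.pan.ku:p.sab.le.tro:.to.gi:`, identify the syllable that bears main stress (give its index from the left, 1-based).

Weights: 7 tro: L, 8 to L, 9 gi: L.
The penult (syllable 8, to) is light, so stress falls on the antepenult (syllable 7, tro:).
Primary stress: syllable 7 → u.do:n.pan.ku:p.sab.le.ˈtro:.to.gi:.

7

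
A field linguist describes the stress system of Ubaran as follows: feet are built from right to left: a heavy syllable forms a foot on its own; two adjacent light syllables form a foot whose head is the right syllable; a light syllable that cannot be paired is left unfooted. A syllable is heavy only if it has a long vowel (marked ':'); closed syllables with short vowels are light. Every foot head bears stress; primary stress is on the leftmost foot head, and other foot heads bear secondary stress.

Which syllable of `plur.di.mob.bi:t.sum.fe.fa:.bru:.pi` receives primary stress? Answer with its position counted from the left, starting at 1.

3

Weights: 1 plur L, 2 di L, 3 mob L, 4 bi:t H, 5 sum L, 6 fe L, 7 fa: H, 8 bru: H, 9 pi L.
Parse right to left (heavy = foot alone; LL = one foot; stranded L unfooted): plur (di.ˈmob) (ˈbi:t) (sum.ˈfe) (ˈfa:) (ˈbru:) pi.
Foot heads: 3, 4, 6, 7, 8.
Primary stress on the leftmost head = syllable 3.
Primary stress: syllable 3 → plur.di.ˈmob.bi:t.sum.fe.fa:.bru:.pi.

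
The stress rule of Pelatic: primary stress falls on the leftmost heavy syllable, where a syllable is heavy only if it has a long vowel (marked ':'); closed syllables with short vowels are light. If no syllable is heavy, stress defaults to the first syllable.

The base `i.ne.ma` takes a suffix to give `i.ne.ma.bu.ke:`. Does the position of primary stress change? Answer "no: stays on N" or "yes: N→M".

yes: 1→5

Base `i.ne.ma` (3 syllables):
  Weights: 1 i L, 2 ne L, 3 ma L.
  No heavy syllable in the domain; default to the first syllable = syllable 1.
  → primary stress on syllable 1.
Suffixed `i.ne.ma.bu.ke:` (5 syllables):
  Weights: 1 i L, 2 ne L, 3 ma L, 4 bu L, 5 ke: H.
  Heavy syllables in the domain: 5. The leftmost is syllable 5 (ke:).
  → primary stress on syllable 5.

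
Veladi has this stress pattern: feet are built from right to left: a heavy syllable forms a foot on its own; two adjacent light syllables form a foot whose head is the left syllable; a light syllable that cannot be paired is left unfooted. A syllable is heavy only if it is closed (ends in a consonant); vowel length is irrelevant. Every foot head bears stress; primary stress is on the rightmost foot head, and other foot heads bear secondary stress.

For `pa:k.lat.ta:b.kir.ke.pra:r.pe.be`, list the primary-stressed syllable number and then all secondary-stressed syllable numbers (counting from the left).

primary 7, secondary 1, 2, 3, 4, 6

Weights: 1 pa:k H, 2 lat H, 3 ta:b H, 4 kir H, 5 ke L, 6 pra:r H, 7 pe L, 8 be L.
Parse right to left (heavy = foot alone; LL = one foot; stranded L unfooted): (ˈpa:k) (ˈlat) (ˈta:b) (ˈkir) ke (ˈpra:r) (ˈpe.be).
Foot heads: 1, 2, 3, 4, 6, 7.
Primary stress on the rightmost head = syllable 7.
Secondary stress on 1, 2, 3, 4, 6: ˌpa:k.ˌlat.ˌta:b.ˌkir.ke.ˌpra:r.ˈpe.be.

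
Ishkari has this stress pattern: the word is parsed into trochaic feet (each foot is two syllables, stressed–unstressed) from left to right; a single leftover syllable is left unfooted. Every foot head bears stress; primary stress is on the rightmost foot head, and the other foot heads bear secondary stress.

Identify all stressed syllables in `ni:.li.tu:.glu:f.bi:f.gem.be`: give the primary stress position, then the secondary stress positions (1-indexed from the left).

Parse left to right into trochaic (ˈσσ) feet: (ˈni:.li) (ˈtu:.glu:f) (ˈbi:f.gem) be. Syllable 7 is left unfooted.
Foot heads (stressed positions): 1, 3, 5.
End Rule Rightmost: primary stress on the rightmost head = syllable 5.
Secondary stress on 1, 3: ˌni:.li.ˌtu:.glu:f.ˈbi:f.gem.be.

primary 5, secondary 1, 3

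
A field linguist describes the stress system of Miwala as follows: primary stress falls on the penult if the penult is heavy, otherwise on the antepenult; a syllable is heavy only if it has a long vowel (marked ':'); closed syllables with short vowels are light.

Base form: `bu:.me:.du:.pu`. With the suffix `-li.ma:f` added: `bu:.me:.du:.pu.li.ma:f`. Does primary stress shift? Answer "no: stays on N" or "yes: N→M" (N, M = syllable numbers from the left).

Base `bu:.me:.du:.pu` (4 syllables):
  Weights: 2 me: H, 3 du: H, 4 pu L.
  The penult (syllable 3, du:) is heavy, so it takes stress.
  → primary stress on syllable 3.
Suffixed `bu:.me:.du:.pu.li.ma:f` (6 syllables):
  Weights: 4 pu L, 5 li L, 6 ma:f H.
  The penult (syllable 5, li) is light, so stress falls on the antepenult (syllable 4, pu).
  → primary stress on syllable 4.

yes: 3→4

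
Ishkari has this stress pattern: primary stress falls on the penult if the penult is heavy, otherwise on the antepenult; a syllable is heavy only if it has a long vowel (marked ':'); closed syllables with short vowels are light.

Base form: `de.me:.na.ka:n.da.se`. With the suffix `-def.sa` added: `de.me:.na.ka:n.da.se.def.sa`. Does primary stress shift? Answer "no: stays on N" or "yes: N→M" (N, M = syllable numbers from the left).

yes: 4→6

Base `de.me:.na.ka:n.da.se` (6 syllables):
  Weights: 4 ka:n H, 5 da L, 6 se L.
  The penult (syllable 5, da) is light, so stress falls on the antepenult (syllable 4, ka:n).
  → primary stress on syllable 4.
Suffixed `de.me:.na.ka:n.da.se.def.sa` (8 syllables):
  Weights: 6 se L, 7 def L, 8 sa L.
  The penult (syllable 7, def) is light, so stress falls on the antepenult (syllable 6, se).
  → primary stress on syllable 6.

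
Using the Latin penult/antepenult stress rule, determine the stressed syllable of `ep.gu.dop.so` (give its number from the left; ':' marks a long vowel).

3

Classical Latin: stress the penult if heavy (long vowel or closed), else the antepenult.
Weights: 2 gu L, 3 dop H, 4 so L.
The penult (syllable 3, dop) is heavy, so it takes stress.
Stress on syllable 3: ep.gu.ˈdop.so.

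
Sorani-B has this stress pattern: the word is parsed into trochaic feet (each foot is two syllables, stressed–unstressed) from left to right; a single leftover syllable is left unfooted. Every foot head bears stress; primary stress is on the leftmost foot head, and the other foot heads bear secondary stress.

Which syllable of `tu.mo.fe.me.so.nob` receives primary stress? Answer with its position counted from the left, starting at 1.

Parse left to right into trochaic (ˈσσ) feet: (ˈtu.mo) (ˈfe.me) (ˈso.nob).
Foot heads (stressed positions): 1, 3, 5.
End Rule Leftmost: primary stress on the leftmost head = syllable 1.
Primary stress: syllable 1 → ˈtu.mo.fe.me.so.nob.

1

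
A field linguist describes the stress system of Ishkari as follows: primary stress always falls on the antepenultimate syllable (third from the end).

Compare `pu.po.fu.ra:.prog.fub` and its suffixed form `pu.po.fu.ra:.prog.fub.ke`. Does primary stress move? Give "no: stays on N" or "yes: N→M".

yes: 4→5

Base `pu.po.fu.ra:.prog.fub` (6 syllables):
  The word has 6 syllables; the antepenultimate syllable (third from the end) is syllable 4 (ra:).
  → primary stress on syllable 4.
Suffixed `pu.po.fu.ra:.prog.fub.ke` (7 syllables):
  The word has 7 syllables; the antepenultimate syllable (third from the end) is syllable 5 (prog).
  → primary stress on syllable 5.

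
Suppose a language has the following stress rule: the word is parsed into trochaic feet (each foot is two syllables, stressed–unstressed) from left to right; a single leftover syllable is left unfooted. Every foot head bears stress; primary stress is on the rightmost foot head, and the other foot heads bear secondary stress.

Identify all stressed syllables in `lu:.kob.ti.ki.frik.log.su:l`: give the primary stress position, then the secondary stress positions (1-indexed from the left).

primary 5, secondary 1, 3

Parse left to right into trochaic (ˈσσ) feet: (ˈlu:.kob) (ˈti.ki) (ˈfrik.log) su:l. Syllable 7 is left unfooted.
Foot heads (stressed positions): 1, 3, 5.
End Rule Rightmost: primary stress on the rightmost head = syllable 5.
Secondary stress on 1, 3: ˌlu:.kob.ˌti.ki.ˈfrik.log.su:l.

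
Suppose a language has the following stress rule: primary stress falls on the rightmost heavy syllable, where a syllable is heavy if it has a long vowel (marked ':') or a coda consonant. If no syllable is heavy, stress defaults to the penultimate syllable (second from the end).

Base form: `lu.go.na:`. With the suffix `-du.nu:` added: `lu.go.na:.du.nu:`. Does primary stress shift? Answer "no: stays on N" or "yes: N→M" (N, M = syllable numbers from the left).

Base `lu.go.na:` (3 syllables):
  Weights: 1 lu L, 2 go L, 3 na: H.
  Heavy syllables in the domain: 3. The rightmost is syllable 3 (na:).
  → primary stress on syllable 3.
Suffixed `lu.go.na:.du.nu:` (5 syllables):
  Weights: 1 lu L, 2 go L, 3 na: H, 4 du L, 5 nu: H.
  Heavy syllables in the domain: 3, 5. The rightmost is syllable 5 (nu:).
  → primary stress on syllable 5.

yes: 3→5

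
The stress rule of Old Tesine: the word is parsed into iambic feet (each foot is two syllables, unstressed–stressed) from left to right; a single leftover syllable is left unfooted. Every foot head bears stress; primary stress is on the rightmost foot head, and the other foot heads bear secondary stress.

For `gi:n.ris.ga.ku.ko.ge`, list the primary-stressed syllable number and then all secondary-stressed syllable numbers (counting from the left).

primary 6, secondary 2, 4

Parse left to right into iambic (σˈσ) feet: (gi:n.ˈris) (ga.ˈku) (ko.ˈge).
Foot heads (stressed positions): 2, 4, 6.
End Rule Rightmost: primary stress on the rightmost head = syllable 6.
Secondary stress on 2, 4: gi:n.ˌris.ga.ˌku.ko.ˈge.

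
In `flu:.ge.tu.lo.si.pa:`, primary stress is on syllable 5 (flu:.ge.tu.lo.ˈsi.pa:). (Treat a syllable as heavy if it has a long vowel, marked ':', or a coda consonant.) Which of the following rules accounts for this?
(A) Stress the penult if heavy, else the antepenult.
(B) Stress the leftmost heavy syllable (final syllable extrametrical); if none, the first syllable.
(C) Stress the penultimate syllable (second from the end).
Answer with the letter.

Rule A → syllable 4 (observed: 5).
Rule B → syllable 1 (observed: 5).
Rule C → syllable 5 ✓.

C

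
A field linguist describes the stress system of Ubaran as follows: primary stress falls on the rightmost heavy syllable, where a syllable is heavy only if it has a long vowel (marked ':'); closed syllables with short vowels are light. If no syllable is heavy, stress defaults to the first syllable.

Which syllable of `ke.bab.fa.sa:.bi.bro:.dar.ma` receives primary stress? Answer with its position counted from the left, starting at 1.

Weights: 1 ke L, 2 bab L, 3 fa L, 4 sa: H, 5 bi L, 6 bro: H, 7 dar L, 8 ma L.
Heavy syllables in the domain: 4, 6. The rightmost is syllable 6 (bro:).
Primary stress: syllable 6 → ke.bab.fa.sa:.bi.ˈbro:.dar.ma.

6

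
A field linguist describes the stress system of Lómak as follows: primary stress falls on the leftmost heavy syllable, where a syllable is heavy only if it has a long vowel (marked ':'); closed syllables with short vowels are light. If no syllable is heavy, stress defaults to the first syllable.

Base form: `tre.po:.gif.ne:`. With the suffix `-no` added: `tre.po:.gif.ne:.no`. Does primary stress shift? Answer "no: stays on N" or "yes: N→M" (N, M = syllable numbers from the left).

no: stays on 2

Base `tre.po:.gif.ne:` (4 syllables):
  Weights: 1 tre L, 2 po: H, 3 gif L, 4 ne: H.
  Heavy syllables in the domain: 2, 4. The leftmost is syllable 2 (po:).
  → primary stress on syllable 2.
Suffixed `tre.po:.gif.ne:.no` (5 syllables):
  Weights: 1 tre L, 2 po: H, 3 gif L, 4 ne: H, 5 no L.
  Heavy syllables in the domain: 2, 4. The leftmost is syllable 2 (po:).
  → primary stress on syllable 2.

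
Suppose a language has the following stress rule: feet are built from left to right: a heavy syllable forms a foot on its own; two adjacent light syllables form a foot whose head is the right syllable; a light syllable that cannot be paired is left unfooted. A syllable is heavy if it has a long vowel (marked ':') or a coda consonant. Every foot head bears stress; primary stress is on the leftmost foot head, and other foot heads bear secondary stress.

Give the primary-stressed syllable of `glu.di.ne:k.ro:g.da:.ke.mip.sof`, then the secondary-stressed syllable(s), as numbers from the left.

primary 2, secondary 3, 4, 5, 7, 8

Weights: 1 glu L, 2 di L, 3 ne:k H, 4 ro:g H, 5 da: H, 6 ke L, 7 mip H, 8 sof H.
Parse left to right (heavy = foot alone; LL = one foot; stranded L unfooted): (glu.ˈdi) (ˈne:k) (ˈro:g) (ˈda:) ke (ˈmip) (ˈsof).
Foot heads: 2, 3, 4, 5, 7, 8.
Primary stress on the leftmost head = syllable 2.
Secondary stress on 3, 4, 5, 7, 8: glu.ˈdi.ˌne:k.ˌro:g.ˌda:.ke.ˌmip.ˌsof.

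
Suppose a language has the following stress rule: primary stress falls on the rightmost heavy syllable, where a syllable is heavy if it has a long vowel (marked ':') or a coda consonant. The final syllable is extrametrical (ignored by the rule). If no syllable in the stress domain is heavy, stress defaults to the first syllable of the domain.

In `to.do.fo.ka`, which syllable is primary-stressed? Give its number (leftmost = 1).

The final syllable (4, ka) is extrametrical; the stress domain is syllables 1–3.
Weights: 1 to L, 2 do L, 3 fo L.
No heavy syllable in the domain; default to the first syllable of the domain = syllable 1.
Primary stress: syllable 1 → ˈto.do.fo.ka.

1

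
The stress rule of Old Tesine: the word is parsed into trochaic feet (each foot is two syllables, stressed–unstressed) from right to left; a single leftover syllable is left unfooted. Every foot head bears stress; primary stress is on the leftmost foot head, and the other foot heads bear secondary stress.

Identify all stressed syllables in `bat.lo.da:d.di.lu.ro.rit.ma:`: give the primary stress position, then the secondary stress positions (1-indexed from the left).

Parse right to left into trochaic (ˈσσ) feet: (ˈbat.lo) (ˈda:d.di) (ˈlu.ro) (ˈrit.ma:).
Foot heads (stressed positions): 1, 3, 5, 7.
End Rule Leftmost: primary stress on the leftmost head = syllable 1.
Secondary stress on 3, 5, 7: ˈbat.lo.ˌda:d.di.ˌlu.ro.ˌrit.ma:.

primary 1, secondary 3, 5, 7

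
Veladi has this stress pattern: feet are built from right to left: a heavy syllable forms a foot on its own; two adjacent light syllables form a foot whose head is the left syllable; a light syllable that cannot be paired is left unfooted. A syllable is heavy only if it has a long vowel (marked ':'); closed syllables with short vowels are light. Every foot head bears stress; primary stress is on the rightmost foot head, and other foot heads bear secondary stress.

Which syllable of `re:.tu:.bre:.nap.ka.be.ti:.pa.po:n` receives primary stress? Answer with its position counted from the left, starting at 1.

9

Weights: 1 re: H, 2 tu: H, 3 bre: H, 4 nap L, 5 ka L, 6 be L, 7 ti: H, 8 pa L, 9 po:n H.
Parse right to left (heavy = foot alone; LL = one foot; stranded L unfooted): (ˈre:) (ˈtu:) (ˈbre:) nap (ˈka.be) (ˈti:) pa (ˈpo:n).
Foot heads: 1, 2, 3, 5, 7, 9.
Primary stress on the rightmost head = syllable 9.
Primary stress: syllable 9 → re:.tu:.bre:.nap.ka.be.ti:.pa.ˈpo:n.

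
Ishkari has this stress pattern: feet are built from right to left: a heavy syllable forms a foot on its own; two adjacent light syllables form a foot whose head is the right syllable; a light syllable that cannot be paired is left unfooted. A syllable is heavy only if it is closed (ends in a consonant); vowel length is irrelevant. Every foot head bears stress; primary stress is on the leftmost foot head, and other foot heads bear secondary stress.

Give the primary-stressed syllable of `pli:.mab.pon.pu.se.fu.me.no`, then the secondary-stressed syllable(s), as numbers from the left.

primary 2, secondary 3, 6, 8

Weights: 1 pli: L, 2 mab H, 3 pon H, 4 pu L, 5 se L, 6 fu L, 7 me L, 8 no L.
Parse right to left (heavy = foot alone; LL = one foot; stranded L unfooted): pli: (ˈmab) (ˈpon) pu (se.ˈfu) (me.ˈno).
Foot heads: 2, 3, 6, 8.
Primary stress on the leftmost head = syllable 2.
Secondary stress on 3, 6, 8: pli:.ˈmab.ˌpon.pu.se.ˌfu.me.ˌno.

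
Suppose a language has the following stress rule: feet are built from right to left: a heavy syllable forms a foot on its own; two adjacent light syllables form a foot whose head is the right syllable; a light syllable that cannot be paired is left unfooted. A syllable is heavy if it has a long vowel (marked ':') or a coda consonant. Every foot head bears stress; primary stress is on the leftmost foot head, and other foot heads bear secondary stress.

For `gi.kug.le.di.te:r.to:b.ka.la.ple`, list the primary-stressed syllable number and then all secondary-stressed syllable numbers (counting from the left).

primary 2, secondary 4, 5, 6, 9

Weights: 1 gi L, 2 kug H, 3 le L, 4 di L, 5 te:r H, 6 to:b H, 7 ka L, 8 la L, 9 ple L.
Parse right to left (heavy = foot alone; LL = one foot; stranded L unfooted): gi (ˈkug) (le.ˈdi) (ˈte:r) (ˈto:b) ka (la.ˈple).
Foot heads: 2, 4, 5, 6, 9.
Primary stress on the leftmost head = syllable 2.
Secondary stress on 4, 5, 6, 9: gi.ˈkug.le.ˌdi.ˌte:r.ˌto:b.ka.la.ˌple.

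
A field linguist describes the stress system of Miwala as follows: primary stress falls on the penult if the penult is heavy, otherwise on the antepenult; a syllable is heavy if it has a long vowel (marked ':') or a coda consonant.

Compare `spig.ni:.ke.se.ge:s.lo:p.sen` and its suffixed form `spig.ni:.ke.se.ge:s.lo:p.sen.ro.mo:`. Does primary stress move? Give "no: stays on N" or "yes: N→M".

yes: 6→7

Base `spig.ni:.ke.se.ge:s.lo:p.sen` (7 syllables):
  Weights: 5 ge:s H, 6 lo:p H, 7 sen H.
  The penult (syllable 6, lo:p) is heavy, so it takes stress.
  → primary stress on syllable 6.
Suffixed `spig.ni:.ke.se.ge:s.lo:p.sen.ro.mo:` (9 syllables):
  Weights: 7 sen H, 8 ro L, 9 mo: H.
  The penult (syllable 8, ro) is light, so stress falls on the antepenult (syllable 7, sen).
  → primary stress on syllable 7.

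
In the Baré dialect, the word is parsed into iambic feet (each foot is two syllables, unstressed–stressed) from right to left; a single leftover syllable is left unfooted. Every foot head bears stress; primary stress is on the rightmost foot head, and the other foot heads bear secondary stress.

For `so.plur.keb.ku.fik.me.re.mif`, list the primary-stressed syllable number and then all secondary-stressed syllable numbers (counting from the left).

Parse right to left into iambic (σˈσ) feet: (so.ˈplur) (keb.ˈku) (fik.ˈme) (re.ˈmif).
Foot heads (stressed positions): 2, 4, 6, 8.
End Rule Rightmost: primary stress on the rightmost head = syllable 8.
Secondary stress on 2, 4, 6: so.ˌplur.keb.ˌku.fik.ˌme.re.ˈmif.

primary 8, secondary 2, 4, 6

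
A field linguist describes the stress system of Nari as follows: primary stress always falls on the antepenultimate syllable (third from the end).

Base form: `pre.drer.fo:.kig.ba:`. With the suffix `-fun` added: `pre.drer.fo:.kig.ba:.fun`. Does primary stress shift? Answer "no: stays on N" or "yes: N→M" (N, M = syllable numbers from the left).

yes: 3→4

Base `pre.drer.fo:.kig.ba:` (5 syllables):
  The word has 5 syllables; the antepenultimate syllable (third from the end) is syllable 3 (fo:).
  → primary stress on syllable 3.
Suffixed `pre.drer.fo:.kig.ba:.fun` (6 syllables):
  The word has 6 syllables; the antepenultimate syllable (third from the end) is syllable 4 (kig).
  → primary stress on syllable 4.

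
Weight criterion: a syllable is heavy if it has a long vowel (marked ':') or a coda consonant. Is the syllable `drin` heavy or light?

heavy

`drin`: short vowel, closed (coda /n/). Closed → heavy.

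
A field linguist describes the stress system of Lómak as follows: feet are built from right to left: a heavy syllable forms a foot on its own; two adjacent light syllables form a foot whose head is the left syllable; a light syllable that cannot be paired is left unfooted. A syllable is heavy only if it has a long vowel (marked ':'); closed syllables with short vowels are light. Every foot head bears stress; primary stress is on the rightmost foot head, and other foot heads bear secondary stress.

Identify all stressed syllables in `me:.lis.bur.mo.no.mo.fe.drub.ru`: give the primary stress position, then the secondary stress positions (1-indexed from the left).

Weights: 1 me: H, 2 lis L, 3 bur L, 4 mo L, 5 no L, 6 mo L, 7 fe L, 8 drub L, 9 ru L.
Parse right to left (heavy = foot alone; LL = one foot; stranded L unfooted): (ˈme:) (ˈlis.bur) (ˈmo.no) (ˈmo.fe) (ˈdrub.ru).
Foot heads: 1, 2, 4, 6, 8.
Primary stress on the rightmost head = syllable 8.
Secondary stress on 1, 2, 4, 6: ˌme:.ˌlis.bur.ˌmo.no.ˌmo.fe.ˈdrub.ru.

primary 8, secondary 1, 2, 4, 6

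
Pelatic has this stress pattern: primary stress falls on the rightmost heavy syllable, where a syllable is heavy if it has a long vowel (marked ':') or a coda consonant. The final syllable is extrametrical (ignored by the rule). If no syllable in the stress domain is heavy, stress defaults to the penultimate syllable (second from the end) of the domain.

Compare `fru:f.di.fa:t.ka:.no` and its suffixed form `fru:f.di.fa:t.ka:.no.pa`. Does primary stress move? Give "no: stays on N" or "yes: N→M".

Base `fru:f.di.fa:t.ka:.no` (5 syllables):
  The final syllable (5, no) is extrametrical; the stress domain is syllables 1–4.
  Weights: 1 fru:f H, 2 di L, 3 fa:t H, 4 ka: H.
  Heavy syllables in the domain: 1, 3, 4. The rightmost is syllable 4 (ka:).
  → primary stress on syllable 4.
Suffixed `fru:f.di.fa:t.ka:.no.pa` (6 syllables):
  The final syllable (6, pa) is extrametrical; the stress domain is syllables 1–5.
  Weights: 1 fru:f H, 2 di L, 3 fa:t H, 4 ka: H, 5 no L.
  Heavy syllables in the domain: 1, 3, 4. The rightmost is syllable 4 (ka:).
  → primary stress on syllable 4.

no: stays on 4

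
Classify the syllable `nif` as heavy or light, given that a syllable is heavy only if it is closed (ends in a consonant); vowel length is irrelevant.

`nif`: short vowel, closed (coda /f/). Closed (coda /f/) → heavy.

heavy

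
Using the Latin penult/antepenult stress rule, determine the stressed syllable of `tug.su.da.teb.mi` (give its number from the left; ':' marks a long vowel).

4

Classical Latin: stress the penult if heavy (long vowel or closed), else the antepenult.
Weights: 3 da L, 4 teb H, 5 mi L.
The penult (syllable 4, teb) is heavy, so it takes stress.
Stress on syllable 4: tug.su.da.ˈteb.mi.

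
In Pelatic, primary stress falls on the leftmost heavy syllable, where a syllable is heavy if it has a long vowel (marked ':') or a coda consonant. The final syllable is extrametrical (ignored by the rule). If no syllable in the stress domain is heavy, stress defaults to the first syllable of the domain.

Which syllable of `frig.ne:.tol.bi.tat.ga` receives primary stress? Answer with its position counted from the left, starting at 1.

1

The final syllable (6, ga) is extrametrical; the stress domain is syllables 1–5.
Weights: 1 frig H, 2 ne: H, 3 tol H, 4 bi L, 5 tat H.
Heavy syllables in the domain: 1, 2, 3, 5. The leftmost is syllable 1 (frig).
Primary stress: syllable 1 → ˈfrig.ne:.tol.bi.tat.ga.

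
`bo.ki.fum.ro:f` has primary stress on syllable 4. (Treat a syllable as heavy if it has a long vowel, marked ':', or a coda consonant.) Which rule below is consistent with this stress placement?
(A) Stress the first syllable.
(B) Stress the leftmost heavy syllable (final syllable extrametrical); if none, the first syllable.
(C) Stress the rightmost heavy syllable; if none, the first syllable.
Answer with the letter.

C

Rule A → syllable 1 (observed: 4).
Rule B → syllable 3 (observed: 4).
Rule C → syllable 4 ✓.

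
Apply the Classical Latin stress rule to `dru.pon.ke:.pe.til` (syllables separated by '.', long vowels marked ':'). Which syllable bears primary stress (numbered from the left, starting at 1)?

3

Classical Latin: stress the penult if heavy (long vowel or closed), else the antepenult.
Weights: 3 ke: H, 4 pe L, 5 til H.
The penult (syllable 4, pe) is light, so stress falls on the antepenult (syllable 3, ke:).
Stress on syllable 3: dru.pon.ˈke:.pe.til.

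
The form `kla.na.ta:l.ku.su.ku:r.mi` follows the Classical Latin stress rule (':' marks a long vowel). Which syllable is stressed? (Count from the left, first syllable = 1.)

Classical Latin: stress the penult if heavy (long vowel or closed), else the antepenult.
Weights: 5 su L, 6 ku:r H, 7 mi L.
The penult (syllable 6, ku:r) is heavy, so it takes stress.
Stress on syllable 6: kla.na.ta:l.ku.su.ˈku:r.mi.

6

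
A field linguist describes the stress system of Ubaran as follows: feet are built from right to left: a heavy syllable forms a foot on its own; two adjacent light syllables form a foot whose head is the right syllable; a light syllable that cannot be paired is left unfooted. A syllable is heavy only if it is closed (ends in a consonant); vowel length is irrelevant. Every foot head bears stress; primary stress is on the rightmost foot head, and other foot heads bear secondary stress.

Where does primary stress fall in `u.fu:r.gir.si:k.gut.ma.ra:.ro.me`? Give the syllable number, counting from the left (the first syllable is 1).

9

Weights: 1 u L, 2 fu:r H, 3 gir H, 4 si:k H, 5 gut H, 6 ma L, 7 ra: L, 8 ro L, 9 me L.
Parse right to left (heavy = foot alone; LL = one foot; stranded L unfooted): u (ˈfu:r) (ˈgir) (ˈsi:k) (ˈgut) (ma.ˈra:) (ro.ˈme).
Foot heads: 2, 3, 4, 5, 7, 9.
Primary stress on the rightmost head = syllable 9.
Primary stress: syllable 9 → u.fu:r.gir.si:k.gut.ma.ra:.ro.ˈme.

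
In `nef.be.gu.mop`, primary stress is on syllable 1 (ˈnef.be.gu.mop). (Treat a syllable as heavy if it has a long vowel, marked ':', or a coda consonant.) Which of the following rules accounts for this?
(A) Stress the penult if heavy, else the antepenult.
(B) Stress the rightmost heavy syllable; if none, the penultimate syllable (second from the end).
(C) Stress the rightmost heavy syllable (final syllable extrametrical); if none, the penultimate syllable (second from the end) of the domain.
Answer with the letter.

Rule A → syllable 2 (observed: 1).
Rule B → syllable 4 (observed: 1).
Rule C → syllable 1 ✓.

C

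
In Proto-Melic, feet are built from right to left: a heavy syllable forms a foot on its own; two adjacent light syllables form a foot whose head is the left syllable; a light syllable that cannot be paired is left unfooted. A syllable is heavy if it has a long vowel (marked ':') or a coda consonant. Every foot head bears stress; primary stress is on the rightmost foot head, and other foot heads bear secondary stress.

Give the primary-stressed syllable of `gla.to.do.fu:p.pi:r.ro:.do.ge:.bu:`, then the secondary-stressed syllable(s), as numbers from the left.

Weights: 1 gla L, 2 to L, 3 do L, 4 fu:p H, 5 pi:r H, 6 ro: H, 7 do L, 8 ge: H, 9 bu: H.
Parse right to left (heavy = foot alone; LL = one foot; stranded L unfooted): gla (ˈto.do) (ˈfu:p) (ˈpi:r) (ˈro:) do (ˈge:) (ˈbu:).
Foot heads: 2, 4, 5, 6, 8, 9.
Primary stress on the rightmost head = syllable 9.
Secondary stress on 2, 4, 5, 6, 8: gla.ˌto.do.ˌfu:p.ˌpi:r.ˌro:.do.ˌge:.ˈbu:.

primary 9, secondary 2, 4, 5, 6, 8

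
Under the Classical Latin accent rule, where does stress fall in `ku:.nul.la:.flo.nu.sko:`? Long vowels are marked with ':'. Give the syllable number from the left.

4

Classical Latin: stress the penult if heavy (long vowel or closed), else the antepenult.
Weights: 4 flo L, 5 nu L, 6 sko: H.
The penult (syllable 5, nu) is light, so stress falls on the antepenult (syllable 4, flo).
Stress on syllable 4: ku:.nul.la:.ˈflo.nu.sko:.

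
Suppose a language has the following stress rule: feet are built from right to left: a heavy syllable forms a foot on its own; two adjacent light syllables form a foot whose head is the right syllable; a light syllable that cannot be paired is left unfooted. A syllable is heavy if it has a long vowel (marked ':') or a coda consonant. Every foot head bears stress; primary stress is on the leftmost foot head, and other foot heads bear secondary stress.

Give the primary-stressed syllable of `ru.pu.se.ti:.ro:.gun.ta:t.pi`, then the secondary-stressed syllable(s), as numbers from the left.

Weights: 1 ru L, 2 pu L, 3 se L, 4 ti: H, 5 ro: H, 6 gun H, 7 ta:t H, 8 pi L.
Parse right to left (heavy = foot alone; LL = one foot; stranded L unfooted): ru (pu.ˈse) (ˈti:) (ˈro:) (ˈgun) (ˈta:t) pi.
Foot heads: 3, 4, 5, 6, 7.
Primary stress on the leftmost head = syllable 3.
Secondary stress on 4, 5, 6, 7: ru.pu.ˈse.ˌti:.ˌro:.ˌgun.ˌta:t.pi.

primary 3, secondary 4, 5, 6, 7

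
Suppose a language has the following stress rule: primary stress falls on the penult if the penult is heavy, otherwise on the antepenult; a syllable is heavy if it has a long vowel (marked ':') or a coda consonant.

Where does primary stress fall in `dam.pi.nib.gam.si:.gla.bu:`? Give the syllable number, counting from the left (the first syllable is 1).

Weights: 5 si: H, 6 gla L, 7 bu: H.
The penult (syllable 6, gla) is light, so stress falls on the antepenult (syllable 5, si:).
Primary stress: syllable 5 → dam.pi.nib.gam.ˈsi:.gla.bu:.

5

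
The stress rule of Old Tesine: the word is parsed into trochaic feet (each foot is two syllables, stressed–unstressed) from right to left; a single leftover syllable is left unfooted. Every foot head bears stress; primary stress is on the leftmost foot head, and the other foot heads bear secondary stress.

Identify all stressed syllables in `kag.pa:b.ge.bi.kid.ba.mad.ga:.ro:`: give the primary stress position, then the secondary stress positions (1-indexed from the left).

primary 2, secondary 4, 6, 8

Parse right to left into trochaic (ˈσσ) feet: kag (ˈpa:b.ge) (ˈbi.kid) (ˈba.mad) (ˈga:.ro:). Syllable 1 is left unfooted.
Foot heads (stressed positions): 2, 4, 6, 8.
End Rule Leftmost: primary stress on the leftmost head = syllable 2.
Secondary stress on 4, 6, 8: kag.ˈpa:b.ge.ˌbi.kid.ˌba.mad.ˌga:.ro:.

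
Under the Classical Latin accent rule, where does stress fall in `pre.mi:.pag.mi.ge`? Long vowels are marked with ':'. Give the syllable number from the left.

Classical Latin: stress the penult if heavy (long vowel or closed), else the antepenult.
Weights: 3 pag H, 4 mi L, 5 ge L.
The penult (syllable 4, mi) is light, so stress falls on the antepenult (syllable 3, pag).
Stress on syllable 3: pre.mi:.ˈpag.mi.ge.

3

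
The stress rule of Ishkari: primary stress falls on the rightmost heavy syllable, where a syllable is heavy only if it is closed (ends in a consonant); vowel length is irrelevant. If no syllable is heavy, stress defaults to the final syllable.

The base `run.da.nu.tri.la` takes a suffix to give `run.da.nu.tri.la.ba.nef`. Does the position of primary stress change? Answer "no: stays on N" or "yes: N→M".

Base `run.da.nu.tri.la` (5 syllables):
  Weights: 1 run H, 2 da L, 3 nu L, 4 tri L, 5 la L.
  Heavy syllables in the domain: 1. The rightmost is syllable 1 (run).
  → primary stress on syllable 1.
Suffixed `run.da.nu.tri.la.ba.nef` (7 syllables):
  Weights: 1 run H, 2 da L, 3 nu L, 4 tri L, 5 la L, 6 ba L, 7 nef H.
  Heavy syllables in the domain: 1, 7. The rightmost is syllable 7 (nef).
  → primary stress on syllable 7.

yes: 1→7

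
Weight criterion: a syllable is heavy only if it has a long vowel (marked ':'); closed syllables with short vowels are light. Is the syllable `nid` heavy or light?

`nid`: short vowel, closed (coda /d/). Short vowel → light.

light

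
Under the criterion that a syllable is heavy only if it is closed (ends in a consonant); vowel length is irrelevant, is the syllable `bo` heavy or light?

`bo`: short vowel, open (no coda). Open (no coda) → light.

light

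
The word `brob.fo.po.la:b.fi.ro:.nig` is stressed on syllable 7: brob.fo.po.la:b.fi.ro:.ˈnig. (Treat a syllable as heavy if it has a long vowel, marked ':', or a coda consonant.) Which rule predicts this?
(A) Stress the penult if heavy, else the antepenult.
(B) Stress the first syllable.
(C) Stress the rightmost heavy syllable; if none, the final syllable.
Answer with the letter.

C

Rule A → syllable 6 (observed: 7).
Rule B → syllable 1 (observed: 7).
Rule C → syllable 7 ✓.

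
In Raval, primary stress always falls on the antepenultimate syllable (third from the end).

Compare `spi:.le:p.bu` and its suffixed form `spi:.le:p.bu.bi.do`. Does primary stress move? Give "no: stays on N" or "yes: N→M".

Base `spi:.le:p.bu` (3 syllables):
  The word has 3 syllables; the antepenultimate syllable (third from the end) is syllable 1 (spi:).
  → primary stress on syllable 1.
Suffixed `spi:.le:p.bu.bi.do` (5 syllables):
  The word has 5 syllables; the antepenultimate syllable (third from the end) is syllable 3 (bu).
  → primary stress on syllable 3.

yes: 1→3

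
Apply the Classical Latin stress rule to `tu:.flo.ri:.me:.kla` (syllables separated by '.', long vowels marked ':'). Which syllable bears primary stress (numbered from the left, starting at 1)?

4

Classical Latin: stress the penult if heavy (long vowel or closed), else the antepenult.
Weights: 3 ri: H, 4 me: H, 5 kla L.
The penult (syllable 4, me:) is heavy, so it takes stress.
Stress on syllable 4: tu:.flo.ri:.ˈme:.kla.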